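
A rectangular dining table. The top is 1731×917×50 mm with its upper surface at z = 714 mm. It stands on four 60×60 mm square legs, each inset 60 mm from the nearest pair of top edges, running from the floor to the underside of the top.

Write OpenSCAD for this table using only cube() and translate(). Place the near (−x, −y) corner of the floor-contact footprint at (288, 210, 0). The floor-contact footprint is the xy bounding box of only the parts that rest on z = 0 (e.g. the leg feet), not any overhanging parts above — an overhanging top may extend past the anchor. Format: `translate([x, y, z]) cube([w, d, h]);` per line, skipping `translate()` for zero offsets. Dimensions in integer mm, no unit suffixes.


translate([228, 150, 664]) cube([1731, 917, 50]);
translate([288, 210, 0]) cube([60, 60, 664]);
translate([1839, 210, 0]) cube([60, 60, 664]);
translate([288, 947, 0]) cube([60, 60, 664]);
translate([1839, 947, 0]) cube([60, 60, 664]);


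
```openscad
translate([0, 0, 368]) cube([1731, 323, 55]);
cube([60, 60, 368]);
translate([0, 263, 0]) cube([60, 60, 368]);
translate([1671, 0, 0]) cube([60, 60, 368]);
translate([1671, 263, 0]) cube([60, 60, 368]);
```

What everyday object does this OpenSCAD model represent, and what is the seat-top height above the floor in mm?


A bench. The seat-top height is 423 mm.

A long slab on four corner posts — a bench. The slab sits at z = 368 with thickness 55, so the top is 368 + 55 = 423 mm.


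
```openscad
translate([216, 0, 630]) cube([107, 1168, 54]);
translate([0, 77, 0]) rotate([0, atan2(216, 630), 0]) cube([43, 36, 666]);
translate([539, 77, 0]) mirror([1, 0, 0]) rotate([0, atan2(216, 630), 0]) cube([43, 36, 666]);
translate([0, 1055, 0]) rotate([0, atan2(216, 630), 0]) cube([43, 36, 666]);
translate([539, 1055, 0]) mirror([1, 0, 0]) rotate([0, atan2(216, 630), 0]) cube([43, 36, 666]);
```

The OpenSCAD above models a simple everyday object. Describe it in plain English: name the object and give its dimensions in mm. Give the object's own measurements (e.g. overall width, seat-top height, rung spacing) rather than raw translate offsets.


A sawhorse. A 107×1168×54 mm beam (x, y, z) sits on two A-frame leg pairs. Each pair is two raked legs of 43×36 mm section (36 mm along y) splaying symmetrically in x. Each leg rises 630 mm vertically over 216 mm of horizontal reach and is 666 mm long along its own axis. Every leg's outer bottom edge rests on the floor and its outer top edge meets a bottom edge of the beam — the left legs (tilting toward +x) meet the beam's −x bottom edge, the right legs (their mirror images, tilting toward −x) meet its +x bottom edge — so the leg tops tuck under the beam, the beam's underside is 630 mm above the floor, and the feet are 539 mm apart outside-to-outside with the beam centred between them. The two leg pairs are set in 77 mm from either end of the beam.


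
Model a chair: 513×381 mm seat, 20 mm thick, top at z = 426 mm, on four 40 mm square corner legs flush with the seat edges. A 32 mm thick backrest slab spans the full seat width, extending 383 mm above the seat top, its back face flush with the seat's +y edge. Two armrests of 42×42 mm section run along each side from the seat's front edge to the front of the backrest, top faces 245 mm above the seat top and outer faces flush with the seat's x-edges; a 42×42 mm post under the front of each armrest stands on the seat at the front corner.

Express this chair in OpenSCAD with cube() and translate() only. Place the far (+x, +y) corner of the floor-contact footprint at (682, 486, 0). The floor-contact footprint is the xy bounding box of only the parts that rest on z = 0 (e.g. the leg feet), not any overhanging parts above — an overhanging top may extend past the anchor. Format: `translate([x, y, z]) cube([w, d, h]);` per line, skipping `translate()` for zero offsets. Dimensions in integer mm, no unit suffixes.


translate([169, 105, 406]) cube([513, 381, 20]);
translate([169, 105, 0]) cube([40, 40, 406]);
translate([642, 105, 0]) cube([40, 40, 406]);
translate([169, 446, 0]) cube([40, 40, 406]);
translate([642, 446, 0]) cube([40, 40, 406]);
translate([169, 454, 426]) cube([513, 32, 383]);
translate([169, 105, 629]) cube([42, 349, 42]);
translate([640, 105, 629]) cube([42, 349, 42]);
translate([169, 105, 426]) cube([42, 42, 203]);
translate([640, 105, 426]) cube([42, 42, 203]);


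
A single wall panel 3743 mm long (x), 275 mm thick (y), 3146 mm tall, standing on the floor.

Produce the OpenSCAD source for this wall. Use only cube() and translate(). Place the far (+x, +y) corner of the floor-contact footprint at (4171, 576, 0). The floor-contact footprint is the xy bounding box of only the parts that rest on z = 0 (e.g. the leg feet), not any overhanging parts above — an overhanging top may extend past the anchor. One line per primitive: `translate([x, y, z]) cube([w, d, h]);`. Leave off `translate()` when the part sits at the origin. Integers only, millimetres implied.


translate([428, 301, 0]) cube([3743, 275, 3146]);


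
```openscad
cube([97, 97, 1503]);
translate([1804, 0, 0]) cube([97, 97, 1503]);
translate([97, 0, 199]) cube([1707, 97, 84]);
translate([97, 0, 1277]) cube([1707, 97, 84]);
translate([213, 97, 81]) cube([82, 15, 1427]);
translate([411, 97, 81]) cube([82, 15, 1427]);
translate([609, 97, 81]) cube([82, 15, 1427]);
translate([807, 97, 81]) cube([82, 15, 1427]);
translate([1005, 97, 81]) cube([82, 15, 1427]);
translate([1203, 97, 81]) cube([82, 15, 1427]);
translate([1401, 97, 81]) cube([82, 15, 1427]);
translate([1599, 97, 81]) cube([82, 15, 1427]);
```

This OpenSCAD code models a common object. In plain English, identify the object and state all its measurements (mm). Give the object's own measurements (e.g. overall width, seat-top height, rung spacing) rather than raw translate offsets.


A fence section. Two 97×97 mm posts, 1503 mm tall, stand on the floor with a clear span of 1707 mm between their inner faces. Two horizontal rails of 97×84 mm section span the gap between the posts with their undersides at z = 199 mm and z = 1277 mm, flush with the posts' −y face. 8 pickets, each 82 mm wide, 15 mm thick and 1427 mm tall, are fixed to the +y face of the rails with their bottoms at z = 81 mm, spaced across the span with a 116 mm gap after the −x post and between neighbouring pickets, with 123 mm left before the +x post.


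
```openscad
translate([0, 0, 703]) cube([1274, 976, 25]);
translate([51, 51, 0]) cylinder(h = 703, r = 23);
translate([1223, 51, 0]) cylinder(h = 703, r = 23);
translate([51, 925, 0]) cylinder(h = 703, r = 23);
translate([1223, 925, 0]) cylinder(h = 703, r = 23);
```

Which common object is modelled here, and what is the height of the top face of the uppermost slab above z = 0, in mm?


A table. The table height is 728 mm.

A 1274×976×25 slab sits at z = 703 on four Ø46 mm round legs — a table. The top surface is at 703 + 25 = 728 mm.


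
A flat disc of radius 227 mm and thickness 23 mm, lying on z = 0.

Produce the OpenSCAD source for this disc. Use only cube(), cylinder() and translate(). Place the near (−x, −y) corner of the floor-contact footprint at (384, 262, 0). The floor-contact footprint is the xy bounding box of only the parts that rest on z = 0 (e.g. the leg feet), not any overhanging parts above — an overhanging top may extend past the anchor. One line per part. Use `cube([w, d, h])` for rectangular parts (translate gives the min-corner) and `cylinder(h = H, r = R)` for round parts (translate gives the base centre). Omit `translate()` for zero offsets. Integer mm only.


translate([611, 489, 0]) cylinder(h = 23, r = 227);


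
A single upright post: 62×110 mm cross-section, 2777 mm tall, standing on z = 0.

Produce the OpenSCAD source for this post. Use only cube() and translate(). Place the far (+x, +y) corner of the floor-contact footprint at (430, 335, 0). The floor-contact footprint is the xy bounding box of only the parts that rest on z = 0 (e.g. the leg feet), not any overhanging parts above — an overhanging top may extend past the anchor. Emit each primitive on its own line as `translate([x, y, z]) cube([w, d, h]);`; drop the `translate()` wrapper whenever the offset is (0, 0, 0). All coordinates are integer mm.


translate([368, 225, 0]) cube([62, 110, 2777]);


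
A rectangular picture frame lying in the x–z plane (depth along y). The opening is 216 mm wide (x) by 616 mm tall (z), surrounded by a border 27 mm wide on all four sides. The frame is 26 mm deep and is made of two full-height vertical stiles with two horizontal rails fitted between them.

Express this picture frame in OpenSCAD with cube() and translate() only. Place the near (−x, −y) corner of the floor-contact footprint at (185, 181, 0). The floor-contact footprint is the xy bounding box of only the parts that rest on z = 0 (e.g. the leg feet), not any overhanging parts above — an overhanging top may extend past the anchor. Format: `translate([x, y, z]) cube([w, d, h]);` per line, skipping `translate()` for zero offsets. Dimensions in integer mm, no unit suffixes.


translate([185, 181, 0]) cube([27, 26, 670]);
translate([428, 181, 0]) cube([27, 26, 670]);
translate([212, 181, 0]) cube([216, 26, 27]);
translate([212, 181, 643]) cube([216, 26, 27]);


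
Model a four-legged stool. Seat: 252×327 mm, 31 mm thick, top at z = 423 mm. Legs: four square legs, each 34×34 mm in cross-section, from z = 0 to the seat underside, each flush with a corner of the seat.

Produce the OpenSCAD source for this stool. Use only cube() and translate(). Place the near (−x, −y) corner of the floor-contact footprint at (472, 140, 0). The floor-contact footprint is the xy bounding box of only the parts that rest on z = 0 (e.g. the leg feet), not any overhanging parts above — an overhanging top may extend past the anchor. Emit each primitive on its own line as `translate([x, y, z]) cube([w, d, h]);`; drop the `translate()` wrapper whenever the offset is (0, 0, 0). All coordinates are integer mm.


translate([472, 140, 392]) cube([252, 327, 31]);
translate([472, 140, 0]) cube([34, 34, 392]);
translate([690, 140, 0]) cube([34, 34, 392]);
translate([472, 433, 0]) cube([34, 34, 392]);
translate([690, 433, 0]) cube([34, 34, 392]);


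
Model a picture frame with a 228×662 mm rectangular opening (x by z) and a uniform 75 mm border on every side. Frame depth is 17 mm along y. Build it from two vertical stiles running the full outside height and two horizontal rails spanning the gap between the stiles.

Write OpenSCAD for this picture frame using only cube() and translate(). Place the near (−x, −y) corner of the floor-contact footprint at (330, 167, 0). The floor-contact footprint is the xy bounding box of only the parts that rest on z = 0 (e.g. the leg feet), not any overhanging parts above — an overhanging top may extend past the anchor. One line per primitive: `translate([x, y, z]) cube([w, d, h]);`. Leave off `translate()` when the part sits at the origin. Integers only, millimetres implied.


translate([330, 167, 0]) cube([75, 17, 812]);
translate([633, 167, 0]) cube([75, 17, 812]);
translate([405, 167, 0]) cube([228, 17, 75]);
translate([405, 167, 737]) cube([228, 17, 75]);


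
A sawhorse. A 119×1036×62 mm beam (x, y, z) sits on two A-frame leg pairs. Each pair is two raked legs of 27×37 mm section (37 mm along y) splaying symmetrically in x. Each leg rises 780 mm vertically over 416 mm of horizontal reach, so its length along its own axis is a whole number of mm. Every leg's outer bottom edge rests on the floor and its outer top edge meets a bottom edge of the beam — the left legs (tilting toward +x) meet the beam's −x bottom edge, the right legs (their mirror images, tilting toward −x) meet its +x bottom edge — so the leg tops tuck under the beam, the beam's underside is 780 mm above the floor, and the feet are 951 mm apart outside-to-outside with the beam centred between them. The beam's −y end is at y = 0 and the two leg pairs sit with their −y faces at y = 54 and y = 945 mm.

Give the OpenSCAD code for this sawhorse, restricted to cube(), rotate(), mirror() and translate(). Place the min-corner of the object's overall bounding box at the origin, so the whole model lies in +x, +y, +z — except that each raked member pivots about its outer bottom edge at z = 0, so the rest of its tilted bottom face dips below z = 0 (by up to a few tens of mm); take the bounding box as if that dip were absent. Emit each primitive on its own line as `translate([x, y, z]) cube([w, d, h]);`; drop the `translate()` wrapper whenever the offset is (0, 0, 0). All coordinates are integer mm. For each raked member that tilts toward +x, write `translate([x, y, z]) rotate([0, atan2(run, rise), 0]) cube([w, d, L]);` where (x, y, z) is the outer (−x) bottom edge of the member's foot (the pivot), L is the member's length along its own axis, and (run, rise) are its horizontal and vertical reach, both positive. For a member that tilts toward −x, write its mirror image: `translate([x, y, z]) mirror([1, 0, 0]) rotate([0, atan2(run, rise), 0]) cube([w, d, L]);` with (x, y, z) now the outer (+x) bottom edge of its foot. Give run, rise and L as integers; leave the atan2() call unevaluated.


translate([416, 0, 780]) cube([119, 1036, 62]);
translate([0, 54, 0]) rotate([0, atan2(416, 780), 0]) cube([27, 37, 884]);
translate([951, 54, 0]) mirror([1, 0, 0]) rotate([0, atan2(416, 780), 0]) cube([27, 37, 884]);
translate([0, 945, 0]) rotate([0, atan2(416, 780), 0]) cube([27, 37, 884]);
translate([951, 945, 0]) mirror([1, 0, 0]) rotate([0, atan2(416, 780), 0]) cube([27, 37, 884]);


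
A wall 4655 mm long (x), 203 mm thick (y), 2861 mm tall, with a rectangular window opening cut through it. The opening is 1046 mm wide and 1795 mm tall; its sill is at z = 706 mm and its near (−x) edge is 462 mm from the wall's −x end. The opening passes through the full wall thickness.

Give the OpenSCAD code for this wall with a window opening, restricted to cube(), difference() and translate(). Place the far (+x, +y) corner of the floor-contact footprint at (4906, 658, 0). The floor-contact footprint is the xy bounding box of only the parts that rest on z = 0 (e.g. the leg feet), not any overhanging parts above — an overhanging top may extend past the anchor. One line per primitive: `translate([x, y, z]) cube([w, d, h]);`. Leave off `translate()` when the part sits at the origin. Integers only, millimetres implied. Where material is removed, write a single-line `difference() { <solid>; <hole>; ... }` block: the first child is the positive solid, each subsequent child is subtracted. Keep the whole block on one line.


difference() { translate([251, 455, 0]) cube([4655, 203, 2861]); translate([713, 455, 706]) cube([1046, 203, 1795]); }


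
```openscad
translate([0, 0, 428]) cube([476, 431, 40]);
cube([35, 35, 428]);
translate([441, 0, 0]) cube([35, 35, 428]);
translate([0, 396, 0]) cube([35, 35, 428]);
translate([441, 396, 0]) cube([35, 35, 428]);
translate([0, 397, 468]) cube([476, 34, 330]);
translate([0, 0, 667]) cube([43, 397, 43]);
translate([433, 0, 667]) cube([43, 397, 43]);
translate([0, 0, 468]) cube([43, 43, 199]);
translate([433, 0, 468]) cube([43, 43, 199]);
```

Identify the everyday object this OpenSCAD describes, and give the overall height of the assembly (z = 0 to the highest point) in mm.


A chair. The overall height is 798 mm.

A slab on four corner posts with a tall panel at the back — a chair. The seat slab sits at z = 428 with thickness 40, and the 330 mm backrest starts at the seat top, so the overall height is 428 + 40 + 330 = 798 mm.


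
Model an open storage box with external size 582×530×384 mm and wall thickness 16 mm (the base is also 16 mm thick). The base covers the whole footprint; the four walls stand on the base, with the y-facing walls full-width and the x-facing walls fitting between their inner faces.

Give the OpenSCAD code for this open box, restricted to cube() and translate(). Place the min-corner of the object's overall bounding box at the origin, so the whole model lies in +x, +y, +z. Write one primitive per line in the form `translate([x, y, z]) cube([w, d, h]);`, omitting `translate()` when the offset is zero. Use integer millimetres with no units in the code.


cube([582, 530, 16]);
translate([0, 0, 16]) cube([582, 16, 368]);
translate([0, 514, 16]) cube([582, 16, 368]);
translate([0, 16, 16]) cube([16, 498, 368]);
translate([566, 16, 16]) cube([16, 498, 368]);


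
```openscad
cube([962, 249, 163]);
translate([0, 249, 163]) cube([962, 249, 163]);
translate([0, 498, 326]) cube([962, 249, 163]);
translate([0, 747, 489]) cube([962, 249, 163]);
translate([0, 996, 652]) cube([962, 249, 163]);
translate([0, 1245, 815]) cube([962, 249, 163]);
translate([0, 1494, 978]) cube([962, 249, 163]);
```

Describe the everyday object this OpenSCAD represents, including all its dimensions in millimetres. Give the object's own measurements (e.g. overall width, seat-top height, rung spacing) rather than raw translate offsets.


A straight staircase of 7 solid steps. Each step is 962 mm wide (x), 249 mm deep (y, the going) and 163 mm tall (the rise). The first step rests on the floor; each subsequent step sits one going further in +y and one rise higher in +z, directly behind and above the previous step with no overlap.


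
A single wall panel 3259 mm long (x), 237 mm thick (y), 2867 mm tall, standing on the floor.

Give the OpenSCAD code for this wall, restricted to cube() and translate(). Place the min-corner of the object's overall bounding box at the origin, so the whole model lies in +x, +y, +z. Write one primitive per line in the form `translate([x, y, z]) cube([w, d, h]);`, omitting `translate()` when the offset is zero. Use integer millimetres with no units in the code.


cube([3259, 237, 2867]);


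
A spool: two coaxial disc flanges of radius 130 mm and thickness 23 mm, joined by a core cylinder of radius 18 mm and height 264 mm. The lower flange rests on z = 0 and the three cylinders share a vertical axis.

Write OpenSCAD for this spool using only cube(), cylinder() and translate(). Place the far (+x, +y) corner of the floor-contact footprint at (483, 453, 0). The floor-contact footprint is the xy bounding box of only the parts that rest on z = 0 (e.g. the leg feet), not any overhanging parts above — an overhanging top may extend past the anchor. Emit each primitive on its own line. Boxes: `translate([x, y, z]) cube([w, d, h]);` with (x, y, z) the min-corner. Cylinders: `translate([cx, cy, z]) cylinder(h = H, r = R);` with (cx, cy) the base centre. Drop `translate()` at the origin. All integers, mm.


translate([353, 323, 0]) cylinder(h = 23, r = 130);
translate([353, 323, 23]) cylinder(h = 264, r = 18);
translate([353, 323, 287]) cylinder(h = 23, r = 130);


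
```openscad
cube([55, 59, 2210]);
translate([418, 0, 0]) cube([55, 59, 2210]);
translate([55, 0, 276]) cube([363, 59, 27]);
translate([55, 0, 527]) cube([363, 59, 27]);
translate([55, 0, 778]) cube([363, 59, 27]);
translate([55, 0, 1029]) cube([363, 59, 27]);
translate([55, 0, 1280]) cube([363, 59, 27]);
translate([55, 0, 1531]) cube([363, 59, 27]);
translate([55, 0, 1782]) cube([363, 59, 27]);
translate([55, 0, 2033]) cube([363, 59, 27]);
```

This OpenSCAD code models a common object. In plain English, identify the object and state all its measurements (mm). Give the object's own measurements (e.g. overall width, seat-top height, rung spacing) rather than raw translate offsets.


A straight ladder. Two 55×59 mm vertical rails, 2210 mm tall, stand 473 mm apart (outside-to-outside) with their front faces coplanar on the −y side. 8 rungs, each 59 mm deep and 27 mm tall, span between the inner faces of the rails, front faces flush with the rails. The lowest rung's underside is at z = 276 mm and rungs are spaced 251 mm apart (underside to underside).


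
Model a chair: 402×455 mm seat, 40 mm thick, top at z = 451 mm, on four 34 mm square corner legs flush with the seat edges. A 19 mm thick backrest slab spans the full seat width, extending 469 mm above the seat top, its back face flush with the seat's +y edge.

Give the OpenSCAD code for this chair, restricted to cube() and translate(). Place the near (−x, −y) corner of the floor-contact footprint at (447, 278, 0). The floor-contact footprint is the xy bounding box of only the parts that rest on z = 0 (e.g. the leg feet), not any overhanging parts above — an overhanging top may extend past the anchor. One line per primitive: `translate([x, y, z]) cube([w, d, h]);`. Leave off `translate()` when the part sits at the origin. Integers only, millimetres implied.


translate([447, 278, 411]) cube([402, 455, 40]);
translate([447, 278, 0]) cube([34, 34, 411]);
translate([815, 278, 0]) cube([34, 34, 411]);
translate([447, 699, 0]) cube([34, 34, 411]);
translate([815, 699, 0]) cube([34, 34, 411]);
translate([447, 714, 451]) cube([402, 19, 469]);


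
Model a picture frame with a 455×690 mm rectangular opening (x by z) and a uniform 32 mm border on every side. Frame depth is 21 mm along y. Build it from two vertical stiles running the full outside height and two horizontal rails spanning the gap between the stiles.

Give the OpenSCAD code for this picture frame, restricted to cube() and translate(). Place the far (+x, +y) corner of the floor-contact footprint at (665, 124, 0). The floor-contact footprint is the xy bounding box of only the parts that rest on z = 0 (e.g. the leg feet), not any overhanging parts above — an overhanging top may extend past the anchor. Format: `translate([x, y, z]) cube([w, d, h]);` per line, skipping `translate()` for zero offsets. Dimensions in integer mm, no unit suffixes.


translate([146, 103, 0]) cube([32, 21, 754]);
translate([633, 103, 0]) cube([32, 21, 754]);
translate([178, 103, 0]) cube([455, 21, 32]);
translate([178, 103, 722]) cube([455, 21, 32]);


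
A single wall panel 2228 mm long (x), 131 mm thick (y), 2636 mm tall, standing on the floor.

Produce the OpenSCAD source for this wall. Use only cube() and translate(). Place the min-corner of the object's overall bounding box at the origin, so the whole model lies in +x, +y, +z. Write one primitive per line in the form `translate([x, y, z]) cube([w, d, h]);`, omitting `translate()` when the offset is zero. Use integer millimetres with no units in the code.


cube([2228, 131, 2636]);


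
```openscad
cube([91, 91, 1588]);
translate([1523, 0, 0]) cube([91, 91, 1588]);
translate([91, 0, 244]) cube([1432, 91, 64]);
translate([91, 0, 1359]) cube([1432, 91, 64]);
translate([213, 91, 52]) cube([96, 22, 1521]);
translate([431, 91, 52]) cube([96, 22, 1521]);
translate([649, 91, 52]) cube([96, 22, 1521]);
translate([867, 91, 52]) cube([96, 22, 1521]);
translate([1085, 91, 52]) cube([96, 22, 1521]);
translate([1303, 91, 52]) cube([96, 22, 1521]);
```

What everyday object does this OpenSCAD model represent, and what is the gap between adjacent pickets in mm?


A fence section. The picket gap is 122 mm.

Two posts, two rails, 6 pickets — a fence section. Span 1432 mm holds 6 pickets of 96 mm with 7 equal gaps: ⌊(1432 − 6·96) / 7⌋ = 122 mm.


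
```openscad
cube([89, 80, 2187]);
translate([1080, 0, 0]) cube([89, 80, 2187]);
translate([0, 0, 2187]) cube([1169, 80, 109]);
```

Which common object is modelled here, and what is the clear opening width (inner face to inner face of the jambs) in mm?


A door frame. The clear opening width is 991 mm.

Two 2187 mm tall posts with a header on top — a door frame. The left jamb is 89 mm wide at x = 0; the right jamb starts at x = 1080. The clear opening is 1080 − 89 = 991 mm.


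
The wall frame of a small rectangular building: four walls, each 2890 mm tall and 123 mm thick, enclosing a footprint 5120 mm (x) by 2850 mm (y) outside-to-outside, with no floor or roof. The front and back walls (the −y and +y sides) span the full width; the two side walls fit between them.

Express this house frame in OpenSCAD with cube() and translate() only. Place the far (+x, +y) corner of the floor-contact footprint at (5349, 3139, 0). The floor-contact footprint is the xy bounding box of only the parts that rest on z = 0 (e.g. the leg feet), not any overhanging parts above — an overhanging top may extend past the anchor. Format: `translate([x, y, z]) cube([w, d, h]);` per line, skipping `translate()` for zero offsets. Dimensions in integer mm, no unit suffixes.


translate([229, 289, 0]) cube([5120, 123, 2890]);
translate([229, 3016, 0]) cube([5120, 123, 2890]);
translate([229, 412, 0]) cube([123, 2604, 2890]);
translate([5226, 412, 0]) cube([123, 2604, 2890]);


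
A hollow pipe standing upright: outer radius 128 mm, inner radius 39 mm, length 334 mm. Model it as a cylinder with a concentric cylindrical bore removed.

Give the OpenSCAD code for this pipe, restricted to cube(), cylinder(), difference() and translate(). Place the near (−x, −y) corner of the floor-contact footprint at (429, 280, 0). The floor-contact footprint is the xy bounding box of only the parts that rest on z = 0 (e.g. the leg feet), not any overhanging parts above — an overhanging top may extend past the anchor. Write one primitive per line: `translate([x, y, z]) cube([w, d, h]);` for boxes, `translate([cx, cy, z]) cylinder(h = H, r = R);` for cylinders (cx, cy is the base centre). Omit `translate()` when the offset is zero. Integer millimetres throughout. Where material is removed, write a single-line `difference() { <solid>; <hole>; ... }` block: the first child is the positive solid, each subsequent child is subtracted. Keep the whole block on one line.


difference() { translate([557, 408, 0]) cylinder(h = 334, r = 128); translate([557, 408, 0]) cylinder(h = 334, r = 39); }


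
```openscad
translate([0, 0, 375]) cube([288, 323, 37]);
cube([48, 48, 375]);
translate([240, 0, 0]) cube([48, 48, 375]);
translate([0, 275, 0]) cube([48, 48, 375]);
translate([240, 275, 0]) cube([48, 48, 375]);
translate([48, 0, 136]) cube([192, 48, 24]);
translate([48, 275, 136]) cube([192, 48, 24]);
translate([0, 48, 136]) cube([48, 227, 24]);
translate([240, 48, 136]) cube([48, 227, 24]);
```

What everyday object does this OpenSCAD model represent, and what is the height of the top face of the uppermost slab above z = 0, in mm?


A stool. The seat height is 412 mm.

A 288×323×37 slab at z = 375 on four corner posts — a stool. The seat top is 375 + 37 = 412 mm.


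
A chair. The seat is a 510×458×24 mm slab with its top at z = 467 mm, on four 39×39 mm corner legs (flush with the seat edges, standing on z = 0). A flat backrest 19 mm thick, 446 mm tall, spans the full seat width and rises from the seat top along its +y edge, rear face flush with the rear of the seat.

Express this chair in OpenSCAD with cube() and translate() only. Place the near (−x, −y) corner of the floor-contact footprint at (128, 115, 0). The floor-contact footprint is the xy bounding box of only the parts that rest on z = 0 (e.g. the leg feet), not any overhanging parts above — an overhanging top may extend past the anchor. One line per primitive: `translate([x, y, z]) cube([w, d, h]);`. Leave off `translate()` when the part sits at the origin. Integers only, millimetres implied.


translate([128, 115, 443]) cube([510, 458, 24]);
translate([128, 115, 0]) cube([39, 39, 443]);
translate([599, 115, 0]) cube([39, 39, 443]);
translate([128, 534, 0]) cube([39, 39, 443]);
translate([599, 534, 0]) cube([39, 39, 443]);
translate([128, 554, 467]) cube([510, 19, 446]);


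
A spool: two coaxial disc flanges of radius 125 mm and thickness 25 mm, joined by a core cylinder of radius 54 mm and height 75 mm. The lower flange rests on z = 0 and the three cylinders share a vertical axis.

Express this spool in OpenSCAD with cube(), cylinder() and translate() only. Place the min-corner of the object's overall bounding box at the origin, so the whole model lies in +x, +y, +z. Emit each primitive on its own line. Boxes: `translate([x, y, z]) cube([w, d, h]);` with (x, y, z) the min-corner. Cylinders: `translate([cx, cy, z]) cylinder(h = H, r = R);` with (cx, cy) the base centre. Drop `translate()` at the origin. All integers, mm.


translate([125, 125, 0]) cylinder(h = 25, r = 125);
translate([125, 125, 25]) cylinder(h = 75, r = 54);
translate([125, 125, 100]) cylinder(h = 25, r = 125);


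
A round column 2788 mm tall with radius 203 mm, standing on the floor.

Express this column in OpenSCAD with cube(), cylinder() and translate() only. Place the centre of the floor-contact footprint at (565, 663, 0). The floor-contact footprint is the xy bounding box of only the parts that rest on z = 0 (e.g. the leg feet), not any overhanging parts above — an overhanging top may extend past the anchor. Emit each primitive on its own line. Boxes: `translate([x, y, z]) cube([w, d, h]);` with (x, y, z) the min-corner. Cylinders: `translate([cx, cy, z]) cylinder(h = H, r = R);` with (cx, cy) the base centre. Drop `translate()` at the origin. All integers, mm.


translate([565, 663, 0]) cylinder(h = 2788, r = 203);


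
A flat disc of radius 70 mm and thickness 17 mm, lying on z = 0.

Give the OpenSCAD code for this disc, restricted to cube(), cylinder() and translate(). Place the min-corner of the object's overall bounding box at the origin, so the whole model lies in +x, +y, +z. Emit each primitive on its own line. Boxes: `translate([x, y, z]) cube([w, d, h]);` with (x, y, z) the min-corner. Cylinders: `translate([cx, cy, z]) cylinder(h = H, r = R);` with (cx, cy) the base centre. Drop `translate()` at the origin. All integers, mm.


translate([70, 70, 0]) cylinder(h = 17, r = 70);


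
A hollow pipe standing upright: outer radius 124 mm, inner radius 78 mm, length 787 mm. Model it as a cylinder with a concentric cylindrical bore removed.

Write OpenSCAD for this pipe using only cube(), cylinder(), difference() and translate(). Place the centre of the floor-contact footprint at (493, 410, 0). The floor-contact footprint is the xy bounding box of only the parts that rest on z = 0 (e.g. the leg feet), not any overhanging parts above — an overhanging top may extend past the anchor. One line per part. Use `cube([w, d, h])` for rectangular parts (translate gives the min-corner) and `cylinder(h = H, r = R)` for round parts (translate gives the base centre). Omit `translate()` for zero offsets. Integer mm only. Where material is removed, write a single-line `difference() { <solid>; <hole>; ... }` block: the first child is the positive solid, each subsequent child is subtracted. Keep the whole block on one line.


difference() { translate([493, 410, 0]) cylinder(h = 787, r = 124); translate([493, 410, 0]) cylinder(h = 787, r = 78); }


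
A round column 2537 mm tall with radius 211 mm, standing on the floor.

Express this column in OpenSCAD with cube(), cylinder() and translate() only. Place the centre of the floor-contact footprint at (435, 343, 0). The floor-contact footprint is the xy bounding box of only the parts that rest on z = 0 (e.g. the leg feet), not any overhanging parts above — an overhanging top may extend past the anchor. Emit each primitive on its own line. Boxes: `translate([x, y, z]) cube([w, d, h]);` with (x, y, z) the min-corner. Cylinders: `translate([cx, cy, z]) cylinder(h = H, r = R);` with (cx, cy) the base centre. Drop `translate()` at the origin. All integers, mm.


translate([435, 343, 0]) cylinder(h = 2537, r = 211);


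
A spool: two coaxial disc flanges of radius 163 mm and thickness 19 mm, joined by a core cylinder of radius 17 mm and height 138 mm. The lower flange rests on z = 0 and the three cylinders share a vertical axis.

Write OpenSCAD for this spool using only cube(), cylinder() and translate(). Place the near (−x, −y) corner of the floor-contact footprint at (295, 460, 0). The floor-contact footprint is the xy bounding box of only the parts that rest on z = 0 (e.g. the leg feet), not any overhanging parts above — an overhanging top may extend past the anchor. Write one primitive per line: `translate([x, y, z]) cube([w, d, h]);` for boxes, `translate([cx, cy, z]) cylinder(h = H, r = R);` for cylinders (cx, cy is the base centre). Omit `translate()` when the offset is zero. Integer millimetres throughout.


translate([458, 623, 0]) cylinder(h = 19, r = 163);
translate([458, 623, 19]) cylinder(h = 138, r = 17);
translate([458, 623, 157]) cylinder(h = 19, r = 163);


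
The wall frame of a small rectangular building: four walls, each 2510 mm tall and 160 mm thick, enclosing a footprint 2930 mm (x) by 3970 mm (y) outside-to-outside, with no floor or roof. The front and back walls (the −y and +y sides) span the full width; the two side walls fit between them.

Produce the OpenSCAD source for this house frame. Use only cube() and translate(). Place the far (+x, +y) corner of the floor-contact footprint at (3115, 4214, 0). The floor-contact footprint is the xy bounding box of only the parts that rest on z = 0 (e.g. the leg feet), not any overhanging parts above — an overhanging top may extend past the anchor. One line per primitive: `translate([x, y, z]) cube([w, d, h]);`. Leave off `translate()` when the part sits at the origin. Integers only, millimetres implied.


translate([185, 244, 0]) cube([2930, 160, 2510]);
translate([185, 4054, 0]) cube([2930, 160, 2510]);
translate([185, 404, 0]) cube([160, 3650, 2510]);
translate([2955, 404, 0]) cube([160, 3650, 2510]);


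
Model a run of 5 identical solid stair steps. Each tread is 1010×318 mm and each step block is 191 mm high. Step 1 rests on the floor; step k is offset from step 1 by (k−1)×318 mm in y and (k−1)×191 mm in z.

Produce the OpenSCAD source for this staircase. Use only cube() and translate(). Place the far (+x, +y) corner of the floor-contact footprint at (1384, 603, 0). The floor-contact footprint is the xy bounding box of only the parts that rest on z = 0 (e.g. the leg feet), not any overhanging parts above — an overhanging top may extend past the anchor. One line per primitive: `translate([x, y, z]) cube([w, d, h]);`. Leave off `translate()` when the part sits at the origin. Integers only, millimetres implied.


translate([374, 285, 0]) cube([1010, 318, 191]);
translate([374, 603, 191]) cube([1010, 318, 191]);
translate([374, 921, 382]) cube([1010, 318, 191]);
translate([374, 1239, 573]) cube([1010, 318, 191]);
translate([374, 1557, 764]) cube([1010, 318, 191]);


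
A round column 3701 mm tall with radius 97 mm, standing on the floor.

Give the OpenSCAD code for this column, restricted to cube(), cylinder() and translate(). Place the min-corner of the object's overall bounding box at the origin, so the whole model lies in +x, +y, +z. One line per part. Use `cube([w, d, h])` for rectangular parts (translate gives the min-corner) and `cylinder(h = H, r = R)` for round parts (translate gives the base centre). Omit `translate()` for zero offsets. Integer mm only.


translate([97, 97, 0]) cylinder(h = 3701, r = 97);


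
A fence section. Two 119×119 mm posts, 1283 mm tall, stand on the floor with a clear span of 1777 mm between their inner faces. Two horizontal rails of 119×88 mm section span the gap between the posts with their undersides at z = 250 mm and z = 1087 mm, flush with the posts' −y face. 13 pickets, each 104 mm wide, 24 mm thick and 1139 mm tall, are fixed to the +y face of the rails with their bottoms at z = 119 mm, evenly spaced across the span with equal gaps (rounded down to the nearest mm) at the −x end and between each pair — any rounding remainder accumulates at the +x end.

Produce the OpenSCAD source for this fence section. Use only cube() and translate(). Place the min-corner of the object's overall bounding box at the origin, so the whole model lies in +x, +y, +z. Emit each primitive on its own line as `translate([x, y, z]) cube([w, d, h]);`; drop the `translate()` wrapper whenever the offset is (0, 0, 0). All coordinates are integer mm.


cube([119, 119, 1283]);
translate([1896, 0, 0]) cube([119, 119, 1283]);
translate([119, 0, 250]) cube([1777, 119, 88]);
translate([119, 0, 1087]) cube([1777, 119, 88]);
translate([149, 119, 119]) cube([104, 24, 1139]);
translate([283, 119, 119]) cube([104, 24, 1139]);
translate([417, 119, 119]) cube([104, 24, 1139]);
translate([551, 119, 119]) cube([104, 24, 1139]);
translate([685, 119, 119]) cube([104, 24, 1139]);
translate([819, 119, 119]) cube([104, 24, 1139]);
translate([953, 119, 119]) cube([104, 24, 1139]);
translate([1087, 119, 119]) cube([104, 24, 1139]);
translate([1221, 119, 119]) cube([104, 24, 1139]);
translate([1355, 119, 119]) cube([104, 24, 1139]);
translate([1489, 119, 119]) cube([104, 24, 1139]);
translate([1623, 119, 119]) cube([104, 24, 1139]);
translate([1757, 119, 119]) cube([104, 24, 1139]);


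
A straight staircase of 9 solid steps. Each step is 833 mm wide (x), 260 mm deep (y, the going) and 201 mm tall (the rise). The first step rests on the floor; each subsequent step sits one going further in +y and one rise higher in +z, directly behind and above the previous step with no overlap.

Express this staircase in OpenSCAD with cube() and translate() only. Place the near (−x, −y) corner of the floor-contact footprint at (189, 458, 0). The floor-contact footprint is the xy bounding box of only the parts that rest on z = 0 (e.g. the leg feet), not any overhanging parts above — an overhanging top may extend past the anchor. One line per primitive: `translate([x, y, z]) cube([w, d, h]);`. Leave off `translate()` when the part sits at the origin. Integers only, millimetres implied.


translate([189, 458, 0]) cube([833, 260, 201]);
translate([189, 718, 201]) cube([833, 260, 201]);
translate([189, 978, 402]) cube([833, 260, 201]);
translate([189, 1238, 603]) cube([833, 260, 201]);
translate([189, 1498, 804]) cube([833, 260, 201]);
translate([189, 1758, 1005]) cube([833, 260, 201]);
translate([189, 2018, 1206]) cube([833, 260, 201]);
translate([189, 2278, 1407]) cube([833, 260, 201]);
translate([189, 2538, 1608]) cube([833, 260, 201]);


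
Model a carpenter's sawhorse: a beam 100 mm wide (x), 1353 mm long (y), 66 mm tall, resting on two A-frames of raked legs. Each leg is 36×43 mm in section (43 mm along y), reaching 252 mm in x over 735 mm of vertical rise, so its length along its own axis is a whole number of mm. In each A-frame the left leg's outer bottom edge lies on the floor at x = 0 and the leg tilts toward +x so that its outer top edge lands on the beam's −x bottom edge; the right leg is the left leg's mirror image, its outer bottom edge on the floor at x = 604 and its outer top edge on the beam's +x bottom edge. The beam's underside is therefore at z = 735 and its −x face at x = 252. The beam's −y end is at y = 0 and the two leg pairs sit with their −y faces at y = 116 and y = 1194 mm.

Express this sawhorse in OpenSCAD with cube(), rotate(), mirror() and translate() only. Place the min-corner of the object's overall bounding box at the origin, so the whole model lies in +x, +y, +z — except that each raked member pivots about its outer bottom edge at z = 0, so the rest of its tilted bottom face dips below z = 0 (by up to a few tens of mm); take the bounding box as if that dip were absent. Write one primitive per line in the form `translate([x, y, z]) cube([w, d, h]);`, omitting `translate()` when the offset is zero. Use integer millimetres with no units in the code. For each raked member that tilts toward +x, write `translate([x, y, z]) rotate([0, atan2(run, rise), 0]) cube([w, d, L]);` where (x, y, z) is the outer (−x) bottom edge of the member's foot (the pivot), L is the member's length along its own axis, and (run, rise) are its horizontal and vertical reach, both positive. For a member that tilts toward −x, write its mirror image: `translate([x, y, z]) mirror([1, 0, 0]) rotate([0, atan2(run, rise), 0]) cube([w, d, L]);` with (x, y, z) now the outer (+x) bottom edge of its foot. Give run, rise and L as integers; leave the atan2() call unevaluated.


translate([252, 0, 735]) cube([100, 1353, 66]);
translate([0, 116, 0]) rotate([0, atan2(252, 735), 0]) cube([36, 43, 777]);
translate([604, 116, 0]) mirror([1, 0, 0]) rotate([0, atan2(252, 735), 0]) cube([36, 43, 777]);
translate([0, 1194, 0]) rotate([0, atan2(252, 735), 0]) cube([36, 43, 777]);
translate([604, 1194, 0]) mirror([1, 0, 0]) rotate([0, atan2(252, 735), 0]) cube([36, 43, 777]);
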